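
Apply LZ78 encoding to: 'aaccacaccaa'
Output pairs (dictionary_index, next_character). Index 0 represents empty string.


LZ78 encoding steps:
Dictionary: {0: ''}
Step 1: w='' (idx 0), next='a' -> output (0, 'a'), add 'a' as idx 1
Step 2: w='a' (idx 1), next='c' -> output (1, 'c'), add 'ac' as idx 2
Step 3: w='' (idx 0), next='c' -> output (0, 'c'), add 'c' as idx 3
Step 4: w='ac' (idx 2), next='a' -> output (2, 'a'), add 'aca' as idx 4
Step 5: w='c' (idx 3), next='c' -> output (3, 'c'), add 'cc' as idx 5
Step 6: w='a' (idx 1), next='a' -> output (1, 'a'), add 'aa' as idx 6


Encoded: [(0, 'a'), (1, 'c'), (0, 'c'), (2, 'a'), (3, 'c'), (1, 'a')]


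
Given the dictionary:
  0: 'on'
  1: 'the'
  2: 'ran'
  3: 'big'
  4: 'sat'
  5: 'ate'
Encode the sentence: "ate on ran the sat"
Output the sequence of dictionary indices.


Look up each word in the dictionary:
  'ate' -> 5
  'on' -> 0
  'ran' -> 2
  'the' -> 1
  'sat' -> 4

Encoded: [5, 0, 2, 1, 4]


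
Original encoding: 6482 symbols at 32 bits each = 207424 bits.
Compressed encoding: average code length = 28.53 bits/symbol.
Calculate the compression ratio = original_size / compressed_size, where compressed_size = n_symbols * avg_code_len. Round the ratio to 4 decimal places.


original_size = n_symbols * orig_bits = 6482 * 32 = 207424 bits
compressed_size = n_symbols * avg_code_len = 6482 * 28.53 = 184931.46 bits
ratio = original_size / compressed_size = 207424 / 184931.46 = 1.1216

Compression ratio = 1.1216


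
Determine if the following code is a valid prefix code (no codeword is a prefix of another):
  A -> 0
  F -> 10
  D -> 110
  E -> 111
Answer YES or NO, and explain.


Checking each pair (does one codeword prefix another?):
  A='0' vs F='10': no prefix
  A='0' vs D='110': no prefix
  A='0' vs E='111': no prefix
  F='10' vs A='0': no prefix
  F='10' vs D='110': no prefix
  F='10' vs E='111': no prefix
  D='110' vs A='0': no prefix
  D='110' vs F='10': no prefix
  D='110' vs E='111': no prefix
  E='111' vs A='0': no prefix
  E='111' vs F='10': no prefix
  E='111' vs D='110': no prefix
No violation found over all pairs.

YES -- this is a valid prefix code. No codeword is a prefix of any other codeword.


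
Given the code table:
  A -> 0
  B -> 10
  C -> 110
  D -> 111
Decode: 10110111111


Decoding:
10 -> B
110 -> C
111 -> D
111 -> D


Result: BCDD


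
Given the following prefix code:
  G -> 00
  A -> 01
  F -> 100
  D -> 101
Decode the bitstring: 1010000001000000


Decoding step by step:
Bits 101 -> D
Bits 00 -> G
Bits 00 -> G
Bits 00 -> G
Bits 100 -> F
Bits 00 -> G
Bits 00 -> G


Decoded message: DGGGFGG


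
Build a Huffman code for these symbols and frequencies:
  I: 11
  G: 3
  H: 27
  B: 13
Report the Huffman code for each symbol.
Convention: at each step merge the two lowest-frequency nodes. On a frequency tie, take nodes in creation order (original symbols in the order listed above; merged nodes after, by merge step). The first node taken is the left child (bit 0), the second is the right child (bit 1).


Huffman tree construction:
Step 1: Merge G(3) + I(11) = 14
Step 2: Merge B(13) + (G+I)(14) = 27
Step 3: Merge H(27) + (B+(G+I))(27) = 54
Read each symbol's code off the tree from the root (left child = 0, right child = 1).

Codes:
  I: 111 (length 3)
  G: 110 (length 3)
  H: 0 (length 1)
  B: 10 (length 2)
Average code length: 95/54 = 1.7593 bits/symbol


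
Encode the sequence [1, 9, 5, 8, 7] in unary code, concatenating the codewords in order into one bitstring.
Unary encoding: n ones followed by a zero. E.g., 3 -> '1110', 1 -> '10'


Encode each number as n ones followed by a terminating 0:
  1 -> 10 (2 bits)
  9 -> 1111111110 (10 bits)
  5 -> 111110 (6 bits)
  8 -> 111111110 (9 bits)
  7 -> 11111110 (8 bits)
Total length = 2 + 10 + 6 + 9 + 8 = 35 bits.

Unary([1, 9, 5, 8, 7]) = 10111111111011111011111111011111110 (35 bits)


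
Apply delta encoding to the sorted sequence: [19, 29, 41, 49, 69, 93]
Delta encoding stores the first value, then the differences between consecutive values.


First value: 19
Deltas:
  29 - 19 = 10
  41 - 29 = 12
  49 - 41 = 8
  69 - 49 = 20
  93 - 69 = 24


Delta encoded: [19, 10, 12, 8, 20, 24]


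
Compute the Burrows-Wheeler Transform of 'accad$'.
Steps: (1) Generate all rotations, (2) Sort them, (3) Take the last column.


Rotations (sorted):
  0: $accad -> last char: d
  1: accad$ -> last char: $
  2: ad$acc -> last char: c
  3: cad$ac -> last char: c
  4: ccad$a -> last char: a
  5: d$acca -> last char: a


BWT = d$ccaa


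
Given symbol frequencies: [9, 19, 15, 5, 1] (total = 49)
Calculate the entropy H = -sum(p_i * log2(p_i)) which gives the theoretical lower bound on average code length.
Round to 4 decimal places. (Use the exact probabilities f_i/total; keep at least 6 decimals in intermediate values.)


Per-symbol terms -p_i * log2(p_i) with p_i = f_i/49:
  p = 9/49 = 0.183673: log2(p) = -2.444785, -p*log2(p) = 0.449042
  p = 19/49 = 0.387755: log2(p) = -1.366782, -p*log2(p) = 0.529977
  p = 15/49 = 0.306122: log2(p) = -1.707819, -p*log2(p) = 0.522802
  p = 5/49 = 0.102041: log2(p) = -3.292782, -p*log2(p) = 0.335998
  p = 1/49 = 0.020408: log2(p) = -5.614710, -p*log2(p) = 0.114586
H = 0.449042 + 0.529977 + 0.522802 + 0.335998 + 0.114586 = 1.952405

H = 1.9524 bits/symbol


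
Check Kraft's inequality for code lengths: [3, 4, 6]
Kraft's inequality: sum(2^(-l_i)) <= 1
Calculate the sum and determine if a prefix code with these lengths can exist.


Sum = 2^(-3) + 2^(-4) + 2^(-6)
    = 0.125 + 0.0625 + 0.015625
    = 13/64 = 0.203125
Since 0.203125 <= 1, Kraft's inequality IS satisfied.
A prefix code with these lengths CAN exist.

Kraft sum = 0.203125. Satisfied.


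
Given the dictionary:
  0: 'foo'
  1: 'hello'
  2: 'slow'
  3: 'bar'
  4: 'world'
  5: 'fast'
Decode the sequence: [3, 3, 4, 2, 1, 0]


Look up each index in the dictionary:
  3 -> 'bar'
  3 -> 'bar'
  4 -> 'world'
  2 -> 'slow'
  1 -> 'hello'
  0 -> 'foo'

Decoded: "bar bar world slow hello foo"


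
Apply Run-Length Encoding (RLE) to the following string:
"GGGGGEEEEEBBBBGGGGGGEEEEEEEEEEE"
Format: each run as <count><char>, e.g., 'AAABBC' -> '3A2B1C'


Scanning runs left to right:
  i=0: run of 'G' x 5 -> '5G'
  i=5: run of 'E' x 5 -> '5E'
  i=10: run of 'B' x 4 -> '4B'
  i=14: run of 'G' x 6 -> '6G'
  i=20: run of 'E' x 11 -> '11E'

RLE = 5G5E4B6G11E


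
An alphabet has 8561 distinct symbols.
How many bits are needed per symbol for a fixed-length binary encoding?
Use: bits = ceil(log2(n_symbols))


log2(8561) = 13.0636
Bracket: 2^13 = 8192 < 8561 <= 2^14 = 16384
So ceil(log2(8561)) = 14

bits = ceil(log2(8561)) = ceil(13.0636) = 14 bits


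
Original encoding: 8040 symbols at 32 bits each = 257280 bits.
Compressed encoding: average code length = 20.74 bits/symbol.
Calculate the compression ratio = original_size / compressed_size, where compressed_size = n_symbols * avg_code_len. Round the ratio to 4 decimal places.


original_size = n_symbols * orig_bits = 8040 * 32 = 257280 bits
compressed_size = n_symbols * avg_code_len = 8040 * 20.74 = 166749.6 bits
ratio = original_size / compressed_size = 257280 / 166749.6 = 1.5429

Compression ratio = 1.5429


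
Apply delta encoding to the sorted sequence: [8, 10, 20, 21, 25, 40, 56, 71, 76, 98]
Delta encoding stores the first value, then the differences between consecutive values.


First value: 8
Deltas:
  10 - 8 = 2
  20 - 10 = 10
  21 - 20 = 1
  25 - 21 = 4
  40 - 25 = 15
  56 - 40 = 16
  71 - 56 = 15
  76 - 71 = 5
  98 - 76 = 22


Delta encoded: [8, 2, 10, 1, 4, 15, 16, 15, 5, 22]


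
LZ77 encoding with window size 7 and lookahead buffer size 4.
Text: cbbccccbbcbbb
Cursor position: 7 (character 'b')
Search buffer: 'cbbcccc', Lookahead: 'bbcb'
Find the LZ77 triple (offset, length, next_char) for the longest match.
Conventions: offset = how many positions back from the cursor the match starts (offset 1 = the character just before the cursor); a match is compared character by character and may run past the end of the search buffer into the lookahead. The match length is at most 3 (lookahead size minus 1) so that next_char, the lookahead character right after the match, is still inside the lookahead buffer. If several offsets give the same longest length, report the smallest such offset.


Try each offset into the search buffer:
  offset=1 (pos 6, char 'c'): match length 0
  offset=2 (pos 5, char 'c'): match length 0
  offset=3 (pos 4, char 'c'): match length 0
  offset=4 (pos 3, char 'c'): match length 0
  offset=5 (pos 2, char 'b'): match length 1
  offset=6 (pos 1, char 'b'): match length 3
  offset=7 (pos 0, char 'c'): match length 0
Longest match has length 3 at offset 6.
next_char = character at position 7 + 3 = 10 -> 'b'

Best match: offset=6, length=3 (matching 'bbc' starting at position 1)
LZ77 triple: (6, 3, 'b')


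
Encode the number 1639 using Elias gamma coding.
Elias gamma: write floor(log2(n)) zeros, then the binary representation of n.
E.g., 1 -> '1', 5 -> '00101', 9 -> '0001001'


num_bits = floor(log2(1639)) + 1 = 11
leading_zeros = num_bits - 1 = 10
binary(1639) = 11001100111

Elias gamma(1639) = '0000000000' + '11001100111' = 000000000011001100111 (21 bits)


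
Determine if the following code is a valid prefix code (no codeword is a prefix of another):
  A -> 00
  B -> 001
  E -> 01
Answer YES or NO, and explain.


Checking each pair (does one codeword prefix another?):
  A='00' vs B='001': prefix -- VIOLATION

NO -- this is NOT a valid prefix code. A (00) is a prefix of B (001).


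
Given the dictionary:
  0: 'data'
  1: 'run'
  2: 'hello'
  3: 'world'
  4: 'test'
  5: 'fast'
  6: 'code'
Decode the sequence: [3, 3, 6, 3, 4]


Look up each index in the dictionary:
  3 -> 'world'
  3 -> 'world'
  6 -> 'code'
  3 -> 'world'
  4 -> 'test'

Decoded: "world world code world test"


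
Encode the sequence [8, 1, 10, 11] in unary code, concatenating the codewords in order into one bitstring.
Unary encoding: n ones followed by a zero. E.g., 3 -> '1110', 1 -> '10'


Encode each number as n ones followed by a terminating 0:
  8 -> 111111110 (9 bits)
  1 -> 10 (2 bits)
  10 -> 11111111110 (11 bits)
  11 -> 111111111110 (12 bits)
Total length = 9 + 2 + 11 + 12 = 34 bits.

Unary([8, 1, 10, 11]) = 1111111101011111111110111111111110 (34 bits)


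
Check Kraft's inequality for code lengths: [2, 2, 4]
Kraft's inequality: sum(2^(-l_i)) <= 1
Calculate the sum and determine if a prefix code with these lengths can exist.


Sum = 2^(-2) + 2^(-2) + 2^(-4)
    = 0.25 + 0.25 + 0.0625
    = 9/16 = 0.5625
Since 0.5625 <= 1, Kraft's inequality IS satisfied.
A prefix code with these lengths CAN exist.

Kraft sum = 0.5625. Satisfied.


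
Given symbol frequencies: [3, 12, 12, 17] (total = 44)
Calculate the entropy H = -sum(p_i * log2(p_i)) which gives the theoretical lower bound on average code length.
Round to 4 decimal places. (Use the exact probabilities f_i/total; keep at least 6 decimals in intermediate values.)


Per-symbol terms -p_i * log2(p_i) with p_i = f_i/44:
  p = 3/44 = 0.068182: log2(p) = -3.874469, -p*log2(p) = 0.264168
  p = 12/44 = 0.272727: log2(p) = -1.874469, -p*log2(p) = 0.511219
  p = 12/44 = 0.272727: log2(p) = -1.874469, -p*log2(p) = 0.511219
  p = 17/44 = 0.386364: log2(p) = -1.371969, -p*log2(p) = 0.530079
H = 0.264168 + 0.511219 + 0.511219 + 0.530079 = 1.816685

H = 1.8167 bits/symbol


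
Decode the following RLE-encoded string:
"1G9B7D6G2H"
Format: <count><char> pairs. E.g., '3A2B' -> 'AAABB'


Expanding each <count><char> pair:
  1G -> 'G'
  9B -> 'BBBBBBBBB'
  7D -> 'DDDDDDD'
  6G -> 'GGGGGG'
  2H -> 'HH'

Decoded = GBBBBBBBBBDDDDDDDGGGGGGHH


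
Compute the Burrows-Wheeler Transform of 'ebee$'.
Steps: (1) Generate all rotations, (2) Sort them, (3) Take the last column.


Rotations (sorted):
  0: $ebee -> last char: e
  1: bee$e -> last char: e
  2: e$ebe -> last char: e
  3: ebee$ -> last char: $
  4: ee$eb -> last char: b


BWT = eee$b


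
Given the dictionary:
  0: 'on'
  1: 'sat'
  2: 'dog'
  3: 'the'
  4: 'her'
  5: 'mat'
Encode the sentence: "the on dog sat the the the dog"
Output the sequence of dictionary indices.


Look up each word in the dictionary:
  'the' -> 3
  'on' -> 0
  'dog' -> 2
  'sat' -> 1
  'the' -> 3
  'the' -> 3
  'the' -> 3
  'dog' -> 2

Encoded: [3, 0, 2, 1, 3, 3, 3, 2]


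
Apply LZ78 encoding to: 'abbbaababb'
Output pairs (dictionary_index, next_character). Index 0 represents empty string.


LZ78 encoding steps:
Dictionary: {0: ''}
Step 1: w='' (idx 0), next='a' -> output (0, 'a'), add 'a' as idx 1
Step 2: w='' (idx 0), next='b' -> output (0, 'b'), add 'b' as idx 2
Step 3: w='b' (idx 2), next='b' -> output (2, 'b'), add 'bb' as idx 3
Step 4: w='a' (idx 1), next='a' -> output (1, 'a'), add 'aa' as idx 4
Step 5: w='b' (idx 2), next='a' -> output (2, 'a'), add 'ba' as idx 5
Step 6: w='bb' (idx 3), end of input -> output (3, '')


Encoded: [(0, 'a'), (0, 'b'), (2, 'b'), (1, 'a'), (2, 'a'), (3, '')]


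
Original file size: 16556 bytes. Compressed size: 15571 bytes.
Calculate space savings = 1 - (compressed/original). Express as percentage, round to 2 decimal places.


ratio = compressed/original = 15571/16556 = 0.940505
savings = 1 - ratio = 1 - 0.940505 = 0.059495
as a percentage: 0.059495 * 100 = 5.95%

Space savings = 1 - 15571/16556 = 5.95%


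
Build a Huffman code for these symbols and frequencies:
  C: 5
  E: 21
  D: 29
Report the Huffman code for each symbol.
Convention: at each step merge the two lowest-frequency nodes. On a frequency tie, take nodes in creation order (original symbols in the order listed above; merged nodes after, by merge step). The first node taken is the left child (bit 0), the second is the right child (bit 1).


Huffman tree construction:
Step 1: Merge C(5) + E(21) = 26
Step 2: Merge (C+E)(26) + D(29) = 55
Read each symbol's code off the tree from the root (left child = 0, right child = 1).

Codes:
  C: 00 (length 2)
  E: 01 (length 2)
  D: 1 (length 1)
Average code length: 81/55 = 1.4727 bits/symbol


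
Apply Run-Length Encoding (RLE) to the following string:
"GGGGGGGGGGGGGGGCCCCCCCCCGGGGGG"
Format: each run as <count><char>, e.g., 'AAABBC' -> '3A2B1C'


Scanning runs left to right:
  i=0: run of 'G' x 15 -> '15G'
  i=15: run of 'C' x 9 -> '9C'
  i=24: run of 'G' x 6 -> '6G'

RLE = 15G9C6G


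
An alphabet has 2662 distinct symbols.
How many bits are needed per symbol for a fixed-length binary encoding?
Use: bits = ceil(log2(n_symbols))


log2(2662) = 11.3783
Bracket: 2^11 = 2048 < 2662 <= 2^12 = 4096
So ceil(log2(2662)) = 12

bits = ceil(log2(2662)) = ceil(11.3783) = 12 bits


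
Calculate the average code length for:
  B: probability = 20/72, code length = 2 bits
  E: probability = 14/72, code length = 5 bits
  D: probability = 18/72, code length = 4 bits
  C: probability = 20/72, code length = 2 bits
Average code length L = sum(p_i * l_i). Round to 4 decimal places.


Weighted contributions p_i * l_i:
  B: (20/72) * 2 = 40/72
  E: (14/72) * 5 = 70/72
  D: (18/72) * 4 = 72/72
  C: (20/72) * 2 = 40/72
Sum = (40 + 70 + 72 + 40)/72 = 222/72

L = 222/72 = 3.0833 bits/symbol


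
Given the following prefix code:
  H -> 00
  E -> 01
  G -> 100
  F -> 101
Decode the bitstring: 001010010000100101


Decoding step by step:
Bits 00 -> H
Bits 101 -> F
Bits 00 -> H
Bits 100 -> G
Bits 00 -> H
Bits 100 -> G
Bits 101 -> F


Decoded message: HFHGHGF


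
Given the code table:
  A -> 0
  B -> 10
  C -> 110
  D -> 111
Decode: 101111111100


Decoding:
10 -> B
111 -> D
111 -> D
110 -> C
0 -> A


Result: BDDCA


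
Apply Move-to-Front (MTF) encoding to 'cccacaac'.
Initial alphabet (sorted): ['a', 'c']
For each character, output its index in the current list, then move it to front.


MTF encoding:
'c': index 1 in ['a', 'c'] -> ['c', 'a']
'c': index 0 in ['c', 'a'] -> ['c', 'a']
'c': index 0 in ['c', 'a'] -> ['c', 'a']
'a': index 1 in ['c', 'a'] -> ['a', 'c']
'c': index 1 in ['a', 'c'] -> ['c', 'a']
'a': index 1 in ['c', 'a'] -> ['a', 'c']
'a': index 0 in ['a', 'c'] -> ['a', 'c']
'c': index 1 in ['a', 'c'] -> ['c', 'a']


Output: [1, 0, 0, 1, 1, 1, 0, 1]


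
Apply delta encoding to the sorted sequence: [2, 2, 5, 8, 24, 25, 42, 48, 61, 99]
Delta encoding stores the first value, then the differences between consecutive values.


First value: 2
Deltas:
  2 - 2 = 0
  5 - 2 = 3
  8 - 5 = 3
  24 - 8 = 16
  25 - 24 = 1
  42 - 25 = 17
  48 - 42 = 6
  61 - 48 = 13
  99 - 61 = 38


Delta encoded: [2, 0, 3, 3, 16, 1, 17, 6, 13, 38]


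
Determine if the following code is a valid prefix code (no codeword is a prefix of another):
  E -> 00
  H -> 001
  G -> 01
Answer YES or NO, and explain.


Checking each pair (does one codeword prefix another?):
  E='00' vs H='001': prefix -- VIOLATION

NO -- this is NOT a valid prefix code. E (00) is a prefix of H (001).


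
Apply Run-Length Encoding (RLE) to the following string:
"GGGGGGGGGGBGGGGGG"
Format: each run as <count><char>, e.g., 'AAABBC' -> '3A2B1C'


Scanning runs left to right:
  i=0: run of 'G' x 10 -> '10G'
  i=10: run of 'B' x 1 -> '1B'
  i=11: run of 'G' x 6 -> '6G'

RLE = 10G1B6G


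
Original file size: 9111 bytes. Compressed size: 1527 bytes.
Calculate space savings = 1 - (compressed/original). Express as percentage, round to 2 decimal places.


ratio = compressed/original = 1527/9111 = 0.1676
savings = 1 - ratio = 1 - 0.1676 = 0.8324
as a percentage: 0.8324 * 100 = 83.24%

Space savings = 1 - 1527/9111 = 83.24%


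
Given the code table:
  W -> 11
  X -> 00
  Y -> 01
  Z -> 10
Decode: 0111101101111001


Decoding:
01 -> Y
11 -> W
10 -> Z
11 -> W
01 -> Y
11 -> W
10 -> Z
01 -> Y


Result: YWZWYWZY


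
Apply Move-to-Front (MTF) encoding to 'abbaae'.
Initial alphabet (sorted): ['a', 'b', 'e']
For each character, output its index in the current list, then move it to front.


MTF encoding:
'a': index 0 in ['a', 'b', 'e'] -> ['a', 'b', 'e']
'b': index 1 in ['a', 'b', 'e'] -> ['b', 'a', 'e']
'b': index 0 in ['b', 'a', 'e'] -> ['b', 'a', 'e']
'a': index 1 in ['b', 'a', 'e'] -> ['a', 'b', 'e']
'a': index 0 in ['a', 'b', 'e'] -> ['a', 'b', 'e']
'e': index 2 in ['a', 'b', 'e'] -> ['e', 'a', 'b']


Output: [0, 1, 0, 1, 0, 2]


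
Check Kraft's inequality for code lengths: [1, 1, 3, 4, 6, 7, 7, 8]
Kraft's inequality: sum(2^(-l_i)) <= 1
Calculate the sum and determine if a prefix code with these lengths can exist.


Sum = 2^(-1) + 2^(-1) + 2^(-3) + 2^(-4) + 2^(-6) + 2^(-7) + 2^(-7) + 2^(-8)
    = 0.5 + 0.5 + 0.125 + 0.0625 + 0.015625 + 0.0078125 + 0.0078125 + 0.00390625
    = 313/256 = 1.22265625
Since 1.22265625 > 1, Kraft's inequality is NOT satisfied.
A prefix code with these lengths CANNOT exist.

Kraft sum = 1.22265625. Not satisfied.


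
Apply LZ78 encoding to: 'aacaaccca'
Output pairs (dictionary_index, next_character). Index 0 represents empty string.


LZ78 encoding steps:
Dictionary: {0: ''}
Step 1: w='' (idx 0), next='a' -> output (0, 'a'), add 'a' as idx 1
Step 2: w='a' (idx 1), next='c' -> output (1, 'c'), add 'ac' as idx 2
Step 3: w='a' (idx 1), next='a' -> output (1, 'a'), add 'aa' as idx 3
Step 4: w='' (idx 0), next='c' -> output (0, 'c'), add 'c' as idx 4
Step 5: w='c' (idx 4), next='c' -> output (4, 'c'), add 'cc' as idx 5
Step 6: w='a' (idx 1), end of input -> output (1, '')


Encoded: [(0, 'a'), (1, 'c'), (1, 'a'), (0, 'c'), (4, 'c'), (1, '')]


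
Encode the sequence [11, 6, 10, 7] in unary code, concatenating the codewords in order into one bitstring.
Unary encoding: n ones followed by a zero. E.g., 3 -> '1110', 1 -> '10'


Encode each number as n ones followed by a terminating 0:
  11 -> 111111111110 (12 bits)
  6 -> 1111110 (7 bits)
  10 -> 11111111110 (11 bits)
  7 -> 11111110 (8 bits)
Total length = 12 + 7 + 11 + 8 = 38 bits.

Unary([11, 6, 10, 7]) = 11111111111011111101111111111011111110 (38 bits)


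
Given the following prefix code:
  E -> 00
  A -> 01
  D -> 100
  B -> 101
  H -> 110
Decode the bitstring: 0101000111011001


Decoding step by step:
Bits 01 -> A
Bits 01 -> A
Bits 00 -> E
Bits 01 -> A
Bits 110 -> H
Bits 110 -> H
Bits 01 -> A


Decoded message: AAEAHHA


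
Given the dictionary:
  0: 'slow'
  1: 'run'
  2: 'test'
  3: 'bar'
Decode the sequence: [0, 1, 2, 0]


Look up each index in the dictionary:
  0 -> 'slow'
  1 -> 'run'
  2 -> 'test'
  0 -> 'slow'

Decoded: "slow run test slow"


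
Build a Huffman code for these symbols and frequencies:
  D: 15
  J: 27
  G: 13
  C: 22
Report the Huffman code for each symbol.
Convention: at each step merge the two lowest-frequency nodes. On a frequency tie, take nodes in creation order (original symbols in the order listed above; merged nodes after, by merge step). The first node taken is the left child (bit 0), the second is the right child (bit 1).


Huffman tree construction:
Step 1: Merge G(13) + D(15) = 28
Step 2: Merge C(22) + J(27) = 49
Step 3: Merge (G+D)(28) + (C+J)(49) = 77
Read each symbol's code off the tree from the root (left child = 0, right child = 1).

Codes:
  D: 01 (length 2)
  J: 11 (length 2)
  G: 00 (length 2)
  C: 10 (length 2)
Average code length: 154/77 = 2.0000 bits/symbol


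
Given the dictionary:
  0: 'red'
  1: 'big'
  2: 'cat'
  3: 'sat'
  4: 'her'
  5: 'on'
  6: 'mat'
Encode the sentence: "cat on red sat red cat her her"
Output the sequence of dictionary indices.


Look up each word in the dictionary:
  'cat' -> 2
  'on' -> 5
  'red' -> 0
  'sat' -> 3
  'red' -> 0
  'cat' -> 2
  'her' -> 4
  'her' -> 4

Encoded: [2, 5, 0, 3, 0, 2, 4, 4]


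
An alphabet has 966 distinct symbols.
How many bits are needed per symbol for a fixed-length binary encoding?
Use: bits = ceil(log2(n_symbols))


log2(966) = 9.9159
Bracket: 2^9 = 512 < 966 <= 2^10 = 1024
So ceil(log2(966)) = 10

bits = ceil(log2(966)) = ceil(9.9159) = 10 bits


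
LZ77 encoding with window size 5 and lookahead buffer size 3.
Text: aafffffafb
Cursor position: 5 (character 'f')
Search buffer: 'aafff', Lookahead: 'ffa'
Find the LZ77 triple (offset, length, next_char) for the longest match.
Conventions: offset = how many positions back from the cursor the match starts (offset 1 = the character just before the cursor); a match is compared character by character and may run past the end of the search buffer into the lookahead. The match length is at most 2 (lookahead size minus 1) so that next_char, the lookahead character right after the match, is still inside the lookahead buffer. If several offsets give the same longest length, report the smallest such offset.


Try each offset into the search buffer:
  offset=1 (pos 4, char 'f'): match length 2
  offset=2 (pos 3, char 'f'): match length 2
  offset=3 (pos 2, char 'f'): match length 2
  offset=4 (pos 1, char 'a'): match length 0
  offset=5 (pos 0, char 'a'): match length 0
Longest match has length 2, found at offsets 1, 2, 3; take the smallest, offset 1.
next_char = character at position 5 + 2 = 7 -> 'a'

Best match: offset=1, length=2 (matching 'ff' starting at position 4)
LZ77 triple: (1, 2, 'a')


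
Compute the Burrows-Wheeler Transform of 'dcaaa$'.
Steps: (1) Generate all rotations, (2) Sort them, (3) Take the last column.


Rotations (sorted):
  0: $dcaaa -> last char: a
  1: a$dcaa -> last char: a
  2: aa$dca -> last char: a
  3: aaa$dc -> last char: c
  4: caaa$d -> last char: d
  5: dcaaa$ -> last char: $


BWT = aaacd$


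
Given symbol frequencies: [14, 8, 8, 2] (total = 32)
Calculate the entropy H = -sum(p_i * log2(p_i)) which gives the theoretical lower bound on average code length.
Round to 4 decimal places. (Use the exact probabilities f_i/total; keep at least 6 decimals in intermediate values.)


Per-symbol terms -p_i * log2(p_i) with p_i = f_i/32:
  p = 14/32 = 0.437500: log2(p) = -1.192645, -p*log2(p) = 0.521782
  p = 8/32 = 0.250000: log2(p) = -2.000000, -p*log2(p) = 0.500000
  p = 8/32 = 0.250000: log2(p) = -2.000000, -p*log2(p) = 0.500000
  p = 2/32 = 0.062500: log2(p) = -4.000000, -p*log2(p) = 0.250000
H = 0.521782 + 0.500000 + 0.500000 + 0.250000 = 1.771782

H = 1.7718 bits/symbol


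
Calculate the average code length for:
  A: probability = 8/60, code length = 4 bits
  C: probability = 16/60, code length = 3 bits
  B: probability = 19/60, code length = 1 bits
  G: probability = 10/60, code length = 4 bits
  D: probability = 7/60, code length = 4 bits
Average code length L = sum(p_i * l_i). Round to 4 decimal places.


Weighted contributions p_i * l_i:
  A: (8/60) * 4 = 32/60
  C: (16/60) * 3 = 48/60
  B: (19/60) * 1 = 19/60
  G: (10/60) * 4 = 40/60
  D: (7/60) * 4 = 28/60
Sum = (32 + 48 + 19 + 40 + 28)/60 = 167/60

L = 167/60 = 2.7833 bits/symbol


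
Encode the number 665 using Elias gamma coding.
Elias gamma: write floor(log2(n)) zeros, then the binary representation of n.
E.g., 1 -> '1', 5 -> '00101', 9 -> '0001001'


num_bits = floor(log2(665)) + 1 = 10
leading_zeros = num_bits - 1 = 9
binary(665) = 1010011001

Elias gamma(665) = '000000000' + '1010011001' = 0000000001010011001 (19 bits)


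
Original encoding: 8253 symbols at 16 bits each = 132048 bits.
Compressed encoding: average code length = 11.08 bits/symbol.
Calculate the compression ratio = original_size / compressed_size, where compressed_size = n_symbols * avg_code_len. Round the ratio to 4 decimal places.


original_size = n_symbols * orig_bits = 8253 * 16 = 132048 bits
compressed_size = n_symbols * avg_code_len = 8253 * 11.08 = 91443.24 bits
ratio = original_size / compressed_size = 132048 / 91443.24 = 1.444

Compression ratio = 1.444


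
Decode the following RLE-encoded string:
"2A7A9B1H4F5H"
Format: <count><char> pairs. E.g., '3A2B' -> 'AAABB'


Expanding each <count><char> pair:
  2A -> 'AA'
  7A -> 'AAAAAAA'
  9B -> 'BBBBBBBBB'
  1H -> 'H'
  4F -> 'FFFF'
  5H -> 'HHHHH'

Decoded = AAAAAAAAABBBBBBBBBHFFFFHHHHH


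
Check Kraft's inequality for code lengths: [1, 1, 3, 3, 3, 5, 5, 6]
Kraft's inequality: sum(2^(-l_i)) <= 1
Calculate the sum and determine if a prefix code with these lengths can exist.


Sum = 2^(-1) + 2^(-1) + 2^(-3) + 2^(-3) + 2^(-3) + 2^(-5) + 2^(-5) + 2^(-6)
    = 0.5 + 0.5 + 0.125 + 0.125 + 0.125 + 0.03125 + 0.03125 + 0.015625
    = 93/64 = 1.453125
Since 1.453125 > 1, Kraft's inequality is NOT satisfied.
A prefix code with these lengths CANNOT exist.

Kraft sum = 1.453125. Not satisfied.


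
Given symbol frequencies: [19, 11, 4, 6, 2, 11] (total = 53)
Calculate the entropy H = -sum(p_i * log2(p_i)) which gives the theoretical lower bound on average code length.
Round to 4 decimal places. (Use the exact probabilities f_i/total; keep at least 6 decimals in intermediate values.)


Per-symbol terms -p_i * log2(p_i) with p_i = f_i/53:
  p = 19/53 = 0.358491: log2(p) = -1.479993, -p*log2(p) = 0.530564
  p = 11/53 = 0.207547: log2(p) = -2.268489, -p*log2(p) = 0.470818
  p = 4/53 = 0.075472: log2(p) = -3.727920, -p*log2(p) = 0.281352
  p = 6/53 = 0.113208: log2(p) = -3.142958, -p*log2(p) = 0.355807
  p = 2/53 = 0.037736: log2(p) = -4.727920, -p*log2(p) = 0.178412
  p = 11/53 = 0.207547: log2(p) = -2.268489, -p*log2(p) = 0.470818
H = 0.530564 + 0.470818 + 0.281352 + 0.355807 + 0.178412 + 0.470818 = 2.287771

H = 2.2878 bits/symbol


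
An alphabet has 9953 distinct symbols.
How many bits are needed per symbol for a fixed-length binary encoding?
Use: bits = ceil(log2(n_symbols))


log2(9953) = 13.2809
Bracket: 2^13 = 8192 < 9953 <= 2^14 = 16384
So ceil(log2(9953)) = 14

bits = ceil(log2(9953)) = ceil(13.2809) = 14 bits


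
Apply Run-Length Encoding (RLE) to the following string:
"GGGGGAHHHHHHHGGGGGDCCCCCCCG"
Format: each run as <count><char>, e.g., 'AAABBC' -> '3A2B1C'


Scanning runs left to right:
  i=0: run of 'G' x 5 -> '5G'
  i=5: run of 'A' x 1 -> '1A'
  i=6: run of 'H' x 7 -> '7H'
  i=13: run of 'G' x 5 -> '5G'
  i=18: run of 'D' x 1 -> '1D'
  i=19: run of 'C' x 7 -> '7C'
  i=26: run of 'G' x 1 -> '1G'

RLE = 5G1A7H5G1D7C1G


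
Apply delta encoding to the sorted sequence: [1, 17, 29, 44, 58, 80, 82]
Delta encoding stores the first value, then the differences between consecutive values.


First value: 1
Deltas:
  17 - 1 = 16
  29 - 17 = 12
  44 - 29 = 15
  58 - 44 = 14
  80 - 58 = 22
  82 - 80 = 2


Delta encoded: [1, 16, 12, 15, 14, 22, 2]


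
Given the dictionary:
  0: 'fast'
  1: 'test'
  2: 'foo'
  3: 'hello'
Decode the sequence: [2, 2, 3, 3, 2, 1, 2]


Look up each index in the dictionary:
  2 -> 'foo'
  2 -> 'foo'
  3 -> 'hello'
  3 -> 'hello'
  2 -> 'foo'
  1 -> 'test'
  2 -> 'foo'

Decoded: "foo foo hello hello foo test foo"


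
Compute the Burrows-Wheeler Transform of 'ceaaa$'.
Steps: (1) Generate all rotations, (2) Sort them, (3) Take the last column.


Rotations (sorted):
  0: $ceaaa -> last char: a
  1: a$ceaa -> last char: a
  2: aa$cea -> last char: a
  3: aaa$ce -> last char: e
  4: ceaaa$ -> last char: $
  5: eaaa$c -> last char: c


BWT = aaae$c


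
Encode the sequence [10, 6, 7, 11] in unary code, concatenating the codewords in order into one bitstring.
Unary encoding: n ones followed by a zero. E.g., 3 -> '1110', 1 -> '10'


Encode each number as n ones followed by a terminating 0:
  10 -> 11111111110 (11 bits)
  6 -> 1111110 (7 bits)
  7 -> 11111110 (8 bits)
  11 -> 111111111110 (12 bits)
Total length = 11 + 7 + 8 + 12 = 38 bits.

Unary([10, 6, 7, 11]) = 11111111110111111011111110111111111110 (38 bits)


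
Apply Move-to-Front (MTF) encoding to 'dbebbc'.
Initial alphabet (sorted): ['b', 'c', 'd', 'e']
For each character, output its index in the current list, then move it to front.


MTF encoding:
'd': index 2 in ['b', 'c', 'd', 'e'] -> ['d', 'b', 'c', 'e']
'b': index 1 in ['d', 'b', 'c', 'e'] -> ['b', 'd', 'c', 'e']
'e': index 3 in ['b', 'd', 'c', 'e'] -> ['e', 'b', 'd', 'c']
'b': index 1 in ['e', 'b', 'd', 'c'] -> ['b', 'e', 'd', 'c']
'b': index 0 in ['b', 'e', 'd', 'c'] -> ['b', 'e', 'd', 'c']
'c': index 3 in ['b', 'e', 'd', 'c'] -> ['c', 'b', 'e', 'd']


Output: [2, 1, 3, 1, 0, 3]


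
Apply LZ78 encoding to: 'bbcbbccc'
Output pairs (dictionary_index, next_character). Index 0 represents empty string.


LZ78 encoding steps:
Dictionary: {0: ''}
Step 1: w='' (idx 0), next='b' -> output (0, 'b'), add 'b' as idx 1
Step 2: w='b' (idx 1), next='c' -> output (1, 'c'), add 'bc' as idx 2
Step 3: w='b' (idx 1), next='b' -> output (1, 'b'), add 'bb' as idx 3
Step 4: w='' (idx 0), next='c' -> output (0, 'c'), add 'c' as idx 4
Step 5: w='c' (idx 4), next='c' -> output (4, 'c'), add 'cc' as idx 5


Encoded: [(0, 'b'), (1, 'c'), (1, 'b'), (0, 'c'), (4, 'c')]


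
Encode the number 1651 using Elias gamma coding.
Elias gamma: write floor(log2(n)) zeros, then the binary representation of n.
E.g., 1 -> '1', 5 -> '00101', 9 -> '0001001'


num_bits = floor(log2(1651)) + 1 = 11
leading_zeros = num_bits - 1 = 10
binary(1651) = 11001110011

Elias gamma(1651) = '0000000000' + '11001110011' = 000000000011001110011 (21 bits)


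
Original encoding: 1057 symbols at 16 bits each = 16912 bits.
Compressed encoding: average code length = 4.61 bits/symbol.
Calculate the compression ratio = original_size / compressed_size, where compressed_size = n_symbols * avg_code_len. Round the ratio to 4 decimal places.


original_size = n_symbols * orig_bits = 1057 * 16 = 16912 bits
compressed_size = n_symbols * avg_code_len = 1057 * 4.61 = 4872.77 bits
ratio = original_size / compressed_size = 16912 / 4872.77 = 3.4707

Compression ratio = 3.4707


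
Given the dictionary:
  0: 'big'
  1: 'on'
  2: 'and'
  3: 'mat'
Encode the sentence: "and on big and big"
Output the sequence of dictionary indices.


Look up each word in the dictionary:
  'and' -> 2
  'on' -> 1
  'big' -> 0
  'and' -> 2
  'big' -> 0

Encoded: [2, 1, 0, 2, 0]


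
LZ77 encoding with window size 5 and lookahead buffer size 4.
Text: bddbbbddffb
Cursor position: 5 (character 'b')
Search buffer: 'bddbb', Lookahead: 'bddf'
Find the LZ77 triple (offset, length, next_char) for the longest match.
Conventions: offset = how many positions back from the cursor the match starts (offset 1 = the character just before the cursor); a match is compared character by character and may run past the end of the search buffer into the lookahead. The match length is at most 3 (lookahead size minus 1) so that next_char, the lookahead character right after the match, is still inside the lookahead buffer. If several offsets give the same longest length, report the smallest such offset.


Try each offset into the search buffer:
  offset=1 (pos 4, char 'b'): match length 1
  offset=2 (pos 3, char 'b'): match length 1
  offset=3 (pos 2, char 'd'): match length 0
  offset=4 (pos 1, char 'd'): match length 0
  offset=5 (pos 0, char 'b'): match length 3
Longest match has length 3 at offset 5.
next_char = character at position 5 + 3 = 8 -> 'f'

Best match: offset=5, length=3 (matching 'bdd' starting at position 0)
LZ77 triple: (5, 3, 'f')


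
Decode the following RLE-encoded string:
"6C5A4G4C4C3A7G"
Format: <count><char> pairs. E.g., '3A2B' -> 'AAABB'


Expanding each <count><char> pair:
  6C -> 'CCCCCC'
  5A -> 'AAAAA'
  4G -> 'GGGG'
  4C -> 'CCCC'
  4C -> 'CCCC'
  3A -> 'AAA'
  7G -> 'GGGGGGG'

Decoded = CCCCCCAAAAAGGGGCCCCCCCCAAAGGGGGGG


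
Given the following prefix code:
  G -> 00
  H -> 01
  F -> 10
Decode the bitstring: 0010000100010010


Decoding step by step:
Bits 00 -> G
Bits 10 -> F
Bits 00 -> G
Bits 01 -> H
Bits 00 -> G
Bits 01 -> H
Bits 00 -> G
Bits 10 -> F


Decoded message: GFGHGHGF


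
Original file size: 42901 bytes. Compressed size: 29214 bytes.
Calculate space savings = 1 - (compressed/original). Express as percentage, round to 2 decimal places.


ratio = compressed/original = 29214/42901 = 0.680963
savings = 1 - ratio = 1 - 0.680963 = 0.319037
as a percentage: 0.319037 * 100 = 31.9%

Space savings = 1 - 29214/42901 = 31.9%


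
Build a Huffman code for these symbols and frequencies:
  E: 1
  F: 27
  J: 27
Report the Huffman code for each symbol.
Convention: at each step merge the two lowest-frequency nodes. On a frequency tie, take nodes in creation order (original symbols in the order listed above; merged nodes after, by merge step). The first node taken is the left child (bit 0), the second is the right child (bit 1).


Huffman tree construction:
Step 1: Merge E(1) + F(27) = 28
Step 2: Merge J(27) + (E+F)(28) = 55
Read each symbol's code off the tree from the root (left child = 0, right child = 1).

Codes:
  E: 10 (length 2)
  F: 11 (length 2)
  J: 0 (length 1)
Average code length: 83/55 = 1.5091 bits/symbol


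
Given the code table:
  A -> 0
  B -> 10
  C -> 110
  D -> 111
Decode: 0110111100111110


Decoding:
0 -> A
110 -> C
111 -> D
10 -> B
0 -> A
111 -> D
110 -> C


Result: ACDBADC


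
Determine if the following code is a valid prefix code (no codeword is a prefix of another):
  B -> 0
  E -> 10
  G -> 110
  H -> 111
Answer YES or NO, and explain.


Checking each pair (does one codeword prefix another?):
  B='0' vs E='10': no prefix
  B='0' vs G='110': no prefix
  B='0' vs H='111': no prefix
  E='10' vs B='0': no prefix
  E='10' vs G='110': no prefix
  E='10' vs H='111': no prefix
  G='110' vs B='0': no prefix
  G='110' vs E='10': no prefix
  G='110' vs H='111': no prefix
  H='111' vs B='0': no prefix
  H='111' vs E='10': no prefix
  H='111' vs G='110': no prefix
No violation found over all pairs.

YES -- this is a valid prefix code. No codeword is a prefix of any other codeword.


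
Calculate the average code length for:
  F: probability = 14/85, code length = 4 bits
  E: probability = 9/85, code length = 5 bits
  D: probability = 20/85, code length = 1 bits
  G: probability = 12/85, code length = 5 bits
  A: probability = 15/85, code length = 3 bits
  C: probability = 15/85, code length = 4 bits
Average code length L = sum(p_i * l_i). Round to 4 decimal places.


Weighted contributions p_i * l_i:
  F: (14/85) * 4 = 56/85
  E: (9/85) * 5 = 45/85
  D: (20/85) * 1 = 20/85
  G: (12/85) * 5 = 60/85
  A: (15/85) * 3 = 45/85
  C: (15/85) * 4 = 60/85
Sum = (56 + 45 + 20 + 60 + 45 + 60)/85 = 286/85

L = 286/85 = 3.3647 bits/symbol


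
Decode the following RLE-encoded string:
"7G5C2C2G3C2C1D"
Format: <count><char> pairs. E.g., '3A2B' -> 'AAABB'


Expanding each <count><char> pair:
  7G -> 'GGGGGGG'
  5C -> 'CCCCC'
  2C -> 'CC'
  2G -> 'GG'
  3C -> 'CCC'
  2C -> 'CC'
  1D -> 'D'

Decoded = GGGGGGGCCCCCCCGGCCCCCD


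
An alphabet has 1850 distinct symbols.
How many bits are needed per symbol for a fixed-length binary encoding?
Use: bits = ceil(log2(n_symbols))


log2(1850) = 10.8533
Bracket: 2^10 = 1024 < 1850 <= 2^11 = 2048
So ceil(log2(1850)) = 11

bits = ceil(log2(1850)) = ceil(10.8533) = 11 bits


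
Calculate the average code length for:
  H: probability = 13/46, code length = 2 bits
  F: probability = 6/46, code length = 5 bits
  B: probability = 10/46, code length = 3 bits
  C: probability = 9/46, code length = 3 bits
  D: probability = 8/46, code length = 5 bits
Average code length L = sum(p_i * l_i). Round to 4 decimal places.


Weighted contributions p_i * l_i:
  H: (13/46) * 2 = 26/46
  F: (6/46) * 5 = 30/46
  B: (10/46) * 3 = 30/46
  C: (9/46) * 3 = 27/46
  D: (8/46) * 5 = 40/46
Sum = (26 + 30 + 30 + 27 + 40)/46 = 153/46

L = 153/46 = 3.3261 bits/symbol


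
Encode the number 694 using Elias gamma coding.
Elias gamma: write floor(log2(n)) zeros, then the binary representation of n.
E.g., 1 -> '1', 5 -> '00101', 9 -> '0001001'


num_bits = floor(log2(694)) + 1 = 10
leading_zeros = num_bits - 1 = 9
binary(694) = 1010110110

Elias gamma(694) = '000000000' + '1010110110' = 0000000001010110110 (19 bits)


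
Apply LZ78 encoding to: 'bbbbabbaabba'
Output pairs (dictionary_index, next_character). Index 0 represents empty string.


LZ78 encoding steps:
Dictionary: {0: ''}
Step 1: w='' (idx 0), next='b' -> output (0, 'b'), add 'b' as idx 1
Step 2: w='b' (idx 1), next='b' -> output (1, 'b'), add 'bb' as idx 2
Step 3: w='b' (idx 1), next='a' -> output (1, 'a'), add 'ba' as idx 3
Step 4: w='bb' (idx 2), next='a' -> output (2, 'a'), add 'bba' as idx 4
Step 5: w='' (idx 0), next='a' -> output (0, 'a'), add 'a' as idx 5
Step 6: w='bba' (idx 4), end of input -> output (4, '')


Encoded: [(0, 'b'), (1, 'b'), (1, 'a'), (2, 'a'), (0, 'a'), (4, '')]


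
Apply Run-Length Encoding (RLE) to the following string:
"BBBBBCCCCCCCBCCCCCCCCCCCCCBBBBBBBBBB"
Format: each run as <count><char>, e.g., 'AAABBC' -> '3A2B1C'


Scanning runs left to right:
  i=0: run of 'B' x 5 -> '5B'
  i=5: run of 'C' x 7 -> '7C'
  i=12: run of 'B' x 1 -> '1B'
  i=13: run of 'C' x 13 -> '13C'
  i=26: run of 'B' x 10 -> '10B'

RLE = 5B7C1B13C10B


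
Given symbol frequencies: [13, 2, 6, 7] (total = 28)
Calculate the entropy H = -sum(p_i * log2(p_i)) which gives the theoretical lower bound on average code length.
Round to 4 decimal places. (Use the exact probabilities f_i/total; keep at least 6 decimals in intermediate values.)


Per-symbol terms -p_i * log2(p_i) with p_i = f_i/28:
  p = 13/28 = 0.464286: log2(p) = -1.106915, -p*log2(p) = 0.513925
  p = 2/28 = 0.071429: log2(p) = -3.807355, -p*log2(p) = 0.271954
  p = 6/28 = 0.214286: log2(p) = -2.222392, -p*log2(p) = 0.476227
  p = 7/28 = 0.250000: log2(p) = -2.000000, -p*log2(p) = 0.500000
H = 0.513925 + 0.271954 + 0.476227 + 0.500000 = 1.762106

H = 1.7621 bits/symbol


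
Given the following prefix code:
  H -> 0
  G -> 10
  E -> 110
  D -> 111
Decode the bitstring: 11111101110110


Decoding step by step:
Bits 111 -> D
Bits 111 -> D
Bits 0 -> H
Bits 111 -> D
Bits 0 -> H
Bits 110 -> E


Decoded message: DDHDHE


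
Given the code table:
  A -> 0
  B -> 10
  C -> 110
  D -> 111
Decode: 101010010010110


Decoding:
10 -> B
10 -> B
10 -> B
0 -> A
10 -> B
0 -> A
10 -> B
110 -> C


Result: BBBABABC


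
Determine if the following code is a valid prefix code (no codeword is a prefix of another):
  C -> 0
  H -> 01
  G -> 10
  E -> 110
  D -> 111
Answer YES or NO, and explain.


Checking each pair (does one codeword prefix another?):
  C='0' vs H='01': prefix -- VIOLATION

NO -- this is NOT a valid prefix code. C (0) is a prefix of H (01).


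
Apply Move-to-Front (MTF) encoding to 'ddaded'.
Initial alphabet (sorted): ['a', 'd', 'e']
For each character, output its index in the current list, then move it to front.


MTF encoding:
'd': index 1 in ['a', 'd', 'e'] -> ['d', 'a', 'e']
'd': index 0 in ['d', 'a', 'e'] -> ['d', 'a', 'e']
'a': index 1 in ['d', 'a', 'e'] -> ['a', 'd', 'e']
'd': index 1 in ['a', 'd', 'e'] -> ['d', 'a', 'e']
'e': index 2 in ['d', 'a', 'e'] -> ['e', 'd', 'a']
'd': index 1 in ['e', 'd', 'a'] -> ['d', 'e', 'a']


Output: [1, 0, 1, 1, 2, 1]
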